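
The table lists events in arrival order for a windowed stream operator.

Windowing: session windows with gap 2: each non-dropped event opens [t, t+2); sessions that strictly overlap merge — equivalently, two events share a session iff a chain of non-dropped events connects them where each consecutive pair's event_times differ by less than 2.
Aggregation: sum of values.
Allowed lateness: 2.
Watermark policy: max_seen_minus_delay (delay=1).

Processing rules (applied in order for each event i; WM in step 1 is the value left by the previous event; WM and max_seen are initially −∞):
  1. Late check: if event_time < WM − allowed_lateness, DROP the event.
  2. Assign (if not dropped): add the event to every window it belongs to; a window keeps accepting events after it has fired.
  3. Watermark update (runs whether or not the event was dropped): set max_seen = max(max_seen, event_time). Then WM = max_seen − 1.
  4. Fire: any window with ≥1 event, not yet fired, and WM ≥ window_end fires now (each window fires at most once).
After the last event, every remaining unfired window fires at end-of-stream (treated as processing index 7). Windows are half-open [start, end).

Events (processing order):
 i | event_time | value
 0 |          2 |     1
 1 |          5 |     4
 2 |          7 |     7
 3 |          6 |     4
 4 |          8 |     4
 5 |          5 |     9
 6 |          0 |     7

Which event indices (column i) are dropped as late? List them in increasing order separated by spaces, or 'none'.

i=0 t=2 v=1: → [2,4); WM=1
i=1 t=5 v=4: → [5,7); WM=4
i=2 t=7 v=7: → [7,9); WM=6
i=3 t=6 v=4: → [5,9); WM=6
i=4 t=8 v=4: → [5,10); WM=7
i=5 t=5 v=9: → [5,10); WM=7
i=6 t=0 v=7: DROP (t<7-2); WM=7

6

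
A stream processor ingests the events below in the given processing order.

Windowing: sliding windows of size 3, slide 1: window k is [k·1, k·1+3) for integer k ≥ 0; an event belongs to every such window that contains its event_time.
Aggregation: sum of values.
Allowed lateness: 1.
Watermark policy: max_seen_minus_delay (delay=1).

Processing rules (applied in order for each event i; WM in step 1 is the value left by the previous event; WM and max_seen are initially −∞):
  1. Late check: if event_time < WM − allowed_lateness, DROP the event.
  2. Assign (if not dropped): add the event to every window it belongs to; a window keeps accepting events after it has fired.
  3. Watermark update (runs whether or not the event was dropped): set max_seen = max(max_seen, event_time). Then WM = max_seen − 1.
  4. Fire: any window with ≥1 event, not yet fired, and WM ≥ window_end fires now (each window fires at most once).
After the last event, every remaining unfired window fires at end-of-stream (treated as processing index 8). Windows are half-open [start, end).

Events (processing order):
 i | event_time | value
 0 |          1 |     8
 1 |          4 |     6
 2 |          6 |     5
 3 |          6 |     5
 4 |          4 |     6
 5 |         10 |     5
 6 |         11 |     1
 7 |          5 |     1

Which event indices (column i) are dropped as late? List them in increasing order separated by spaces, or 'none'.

i=0 t=1 v=8: → [1,4),[0,3); WM=0
i=1 t=4 v=6: → [4,7),[3,6),[2,5); WM=3; [0,3) fires=8
i=2 t=6 v=5: → [6,9),[5,8),[4,7); WM=5; [1,4) fires=8 [2,5) fires=6
i=3 t=6 v=5: → [6,9),[5,8),[4,7); WM=5
i=4 t=4 v=6: → [4,7),[3,6),[2,5); WM=5
i=5 t=10 v=5: → [10,13),[9,12),[8,11); WM=9; [3,6) fires=12 [4,7) fires=22 [5,8) fires=10 [6,9) fires=10
i=6 t=11 v=1: → [11,14),[10,13),[9,12); WM=10
i=7 t=5 v=1: DROP (t<10-1); WM=10

7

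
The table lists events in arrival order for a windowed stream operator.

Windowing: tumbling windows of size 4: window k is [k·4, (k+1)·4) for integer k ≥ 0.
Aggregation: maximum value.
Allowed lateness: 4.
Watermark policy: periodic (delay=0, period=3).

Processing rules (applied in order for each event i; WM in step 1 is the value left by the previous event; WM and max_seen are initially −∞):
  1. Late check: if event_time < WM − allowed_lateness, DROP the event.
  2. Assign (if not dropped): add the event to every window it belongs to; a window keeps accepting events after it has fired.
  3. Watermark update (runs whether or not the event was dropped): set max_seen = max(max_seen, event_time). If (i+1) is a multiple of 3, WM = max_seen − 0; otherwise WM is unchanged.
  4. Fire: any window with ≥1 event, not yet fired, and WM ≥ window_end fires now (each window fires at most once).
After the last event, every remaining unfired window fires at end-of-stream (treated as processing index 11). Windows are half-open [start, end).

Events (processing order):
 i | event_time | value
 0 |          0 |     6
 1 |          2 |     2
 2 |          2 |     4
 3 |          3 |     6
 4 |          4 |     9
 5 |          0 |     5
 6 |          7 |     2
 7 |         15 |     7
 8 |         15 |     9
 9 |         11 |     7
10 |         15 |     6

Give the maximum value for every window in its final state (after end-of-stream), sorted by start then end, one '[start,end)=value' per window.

[0,4)=6 [4,8)=9 [8,12)=7 [12,16)=9

i=0 t=0 v=6: → [0,4); WM=−∞
i=1 t=2 v=2: → [0,4); WM=−∞
i=2 t=2 v=4: → [0,4); WM=2
i=3 t=3 v=6: → [0,4); WM=2
i=4 t=4 v=9: → [4,8); WM=2
i=5 t=0 v=5: → [0,4); WM=4; [0,4) fires=6
i=6 t=7 v=2: → [4,8); WM=4
i=7 t=15 v=7: → [12,16); WM=4
i=8 t=15 v=9: → [12,16); WM=15; [4,8) fires=9
i=9 t=11 v=7: → [8,12); WM=15; [8,12) fires=7
i=10 t=15 v=6: → [12,16); WM=15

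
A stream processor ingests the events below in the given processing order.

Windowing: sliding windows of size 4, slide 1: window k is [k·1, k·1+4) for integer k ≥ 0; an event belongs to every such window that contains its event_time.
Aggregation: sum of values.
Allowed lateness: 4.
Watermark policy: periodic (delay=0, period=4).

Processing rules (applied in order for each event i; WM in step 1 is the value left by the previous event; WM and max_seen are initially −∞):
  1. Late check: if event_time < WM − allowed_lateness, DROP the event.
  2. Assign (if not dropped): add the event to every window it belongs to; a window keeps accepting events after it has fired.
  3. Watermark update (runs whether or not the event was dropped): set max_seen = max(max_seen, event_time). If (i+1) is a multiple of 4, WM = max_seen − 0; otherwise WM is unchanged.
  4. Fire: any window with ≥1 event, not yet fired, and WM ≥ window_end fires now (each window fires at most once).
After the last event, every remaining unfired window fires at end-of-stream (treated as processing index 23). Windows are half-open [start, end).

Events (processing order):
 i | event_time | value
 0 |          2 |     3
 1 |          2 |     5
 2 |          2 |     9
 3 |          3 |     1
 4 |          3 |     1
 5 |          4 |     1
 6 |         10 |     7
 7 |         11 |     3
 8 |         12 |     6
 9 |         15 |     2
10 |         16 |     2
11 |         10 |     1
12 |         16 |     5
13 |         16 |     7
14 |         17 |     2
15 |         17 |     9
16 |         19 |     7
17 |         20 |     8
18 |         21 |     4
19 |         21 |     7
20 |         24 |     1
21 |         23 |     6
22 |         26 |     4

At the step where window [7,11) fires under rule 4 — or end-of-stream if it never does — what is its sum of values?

i=0 t=2 v=3: → [2,6),[1,5),[0,4); WM=−∞
i=1 t=2 v=5: → [2,6),[1,5),[0,4); WM=−∞
i=2 t=2 v=9: → [2,6),[1,5),[0,4); WM=−∞
i=3 t=3 v=1: → [3,7),[2,6),[1,5),[0,4); WM=3
i=4 t=3 v=1: → [3,7),[2,6),[1,5),[0,4); WM=3
i=5 t=4 v=1: → [4,8),[3,7),[2,6),[1,5); WM=3
i=6 t=10 v=7: → [10,14),[9,13),[8,12),[7,11); WM=3
i=7 t=11 v=3: → [11,15),[10,14),[9,13),[8,12); WM=11; [0,4) fires=19 [1,5) fires=20 [2,6) fires=20 [3,7) fires=3 [4,8) fires=1 [7,11) fires=7
i=8 t=12 v=6: → [12,16),[11,15),[10,14),[9,13); WM=11
i=9 t=15 v=2: → [15,19),[14,18),[13,17),[12,16); WM=11
i=10 t=16 v=2: → [16,20),[15,19),[14,18),[13,17); WM=11
i=11 t=10 v=1: → [10,14),[9,13),[8,12),[7,11); WM=16; [8,12) fires=11 [9,13) fires=17 [10,14) fires=17 [11,15) fires=9 [12,16) fires=8
i=12 t=16 v=5: → [16,20),[15,19),[14,18),[13,17); WM=16
i=13 t=16 v=7: → [16,20),[15,19),[14,18),[13,17); WM=16
i=14 t=17 v=2: → [17,21),[16,20),[15,19),[14,18); WM=16
i=15 t=17 v=9: → [17,21),[16,20),[15,19),[14,18); WM=17; [13,17) fires=16
i=16 t=19 v=7: → [19,23),[18,22),[17,21),[16,20); WM=17
i=17 t=20 v=8: → [20,24),[19,23),[18,22),[17,21); WM=17
i=18 t=21 v=4: → [21,25),[20,24),[19,23),[18,22); WM=17
i=19 t=21 v=7: → [21,25),[20,24),[19,23),[18,22); WM=21; [14,18) fires=27 [15,19) fires=27 [16,20) fires=32 [17,21) fires=26
i=20 t=24 v=1: → [24,28),[23,27),[22,26),[21,25); WM=21
i=21 t=23 v=6: → [23,27),[22,26),[21,25),[20,24); WM=21
i=22 t=26 v=4: → [26,30),[25,29),[24,28),[23,27); WM=21

7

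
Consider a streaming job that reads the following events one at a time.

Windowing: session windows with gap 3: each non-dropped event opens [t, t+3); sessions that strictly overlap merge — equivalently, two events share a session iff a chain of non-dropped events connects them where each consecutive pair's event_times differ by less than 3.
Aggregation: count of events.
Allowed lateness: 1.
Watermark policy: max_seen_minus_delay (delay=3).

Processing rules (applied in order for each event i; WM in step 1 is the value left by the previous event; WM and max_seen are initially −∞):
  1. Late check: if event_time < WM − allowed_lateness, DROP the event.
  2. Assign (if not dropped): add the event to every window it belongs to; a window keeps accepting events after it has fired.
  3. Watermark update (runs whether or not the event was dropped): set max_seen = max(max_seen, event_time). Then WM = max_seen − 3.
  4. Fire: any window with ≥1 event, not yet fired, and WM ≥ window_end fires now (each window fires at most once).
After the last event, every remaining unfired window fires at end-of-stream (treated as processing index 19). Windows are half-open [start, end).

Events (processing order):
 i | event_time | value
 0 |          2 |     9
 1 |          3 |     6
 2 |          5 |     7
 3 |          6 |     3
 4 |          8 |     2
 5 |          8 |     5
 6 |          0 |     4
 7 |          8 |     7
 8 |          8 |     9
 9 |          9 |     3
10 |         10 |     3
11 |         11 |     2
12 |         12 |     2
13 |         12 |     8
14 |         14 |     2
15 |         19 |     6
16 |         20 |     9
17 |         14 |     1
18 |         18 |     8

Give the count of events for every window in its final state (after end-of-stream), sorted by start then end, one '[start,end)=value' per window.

[2,17)=14 [18,23)=3

i=0 t=2 v=9: → [2,5); WM=-1
i=1 t=3 v=6: → [2,6); WM=0
i=2 t=5 v=7: → [2,8); WM=2
i=3 t=6 v=3: → [2,9); WM=3
i=4 t=8 v=2: → [2,11); WM=5
i=5 t=8 v=5: → [2,11); WM=5
i=6 t=0 v=4: DROP (t<5-1); WM=5
i=7 t=8 v=7: → [2,11); WM=5
i=8 t=8 v=9: → [2,11); WM=5
i=9 t=9 v=3: → [2,12); WM=6
i=10 t=10 v=3: → [2,13); WM=7
i=11 t=11 v=2: → [2,14); WM=8
i=12 t=12 v=2: → [2,15); WM=9
i=13 t=12 v=8: → [2,15); WM=9
i=14 t=14 v=2: → [2,17); WM=11
i=15 t=19 v=6: → [19,22); WM=16
i=16 t=20 v=9: → [19,23); WM=17
i=17 t=14 v=1: DROP (t<17-1); WM=17
i=18 t=18 v=8: → [18,23); WM=17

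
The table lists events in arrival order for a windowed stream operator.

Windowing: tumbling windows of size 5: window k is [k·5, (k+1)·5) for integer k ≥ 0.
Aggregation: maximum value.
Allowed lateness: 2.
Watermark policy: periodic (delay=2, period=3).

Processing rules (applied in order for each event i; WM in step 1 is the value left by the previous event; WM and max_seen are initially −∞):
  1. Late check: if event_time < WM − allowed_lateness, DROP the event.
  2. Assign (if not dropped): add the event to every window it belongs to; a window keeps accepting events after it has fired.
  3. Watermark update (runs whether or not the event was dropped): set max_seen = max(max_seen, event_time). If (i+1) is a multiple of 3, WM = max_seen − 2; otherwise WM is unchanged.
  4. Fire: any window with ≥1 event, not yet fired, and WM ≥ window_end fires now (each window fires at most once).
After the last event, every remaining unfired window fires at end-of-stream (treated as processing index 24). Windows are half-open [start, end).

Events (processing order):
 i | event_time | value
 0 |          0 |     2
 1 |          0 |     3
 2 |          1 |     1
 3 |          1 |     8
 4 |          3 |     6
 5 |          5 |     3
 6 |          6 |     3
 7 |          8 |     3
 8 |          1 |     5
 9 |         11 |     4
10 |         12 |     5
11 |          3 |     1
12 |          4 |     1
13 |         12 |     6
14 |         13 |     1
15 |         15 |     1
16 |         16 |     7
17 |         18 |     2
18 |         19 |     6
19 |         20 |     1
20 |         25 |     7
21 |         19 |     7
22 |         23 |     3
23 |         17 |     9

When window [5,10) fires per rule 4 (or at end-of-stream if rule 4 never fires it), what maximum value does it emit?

3

i=0 t=0 v=2: → [0,5); WM=−∞
i=1 t=0 v=3: → [0,5); WM=−∞
i=2 t=1 v=1: → [0,5); WM=-1
i=3 t=1 v=8: → [0,5); WM=-1
i=4 t=3 v=6: → [0,5); WM=-1
i=5 t=5 v=3: → [5,10); WM=3
i=6 t=6 v=3: → [5,10); WM=3
i=7 t=8 v=3: → [5,10); WM=3
i=8 t=1 v=5: → [0,5); WM=6; [0,5) fires=8
i=9 t=11 v=4: → [10,15); WM=6
i=10 t=12 v=5: → [10,15); WM=6
i=11 t=3 v=1: DROP (t<6-2); WM=10; [5,10) fires=3
i=12 t=4 v=1: DROP (t<10-2); WM=10
i=13 t=12 v=6: → [10,15); WM=10
i=14 t=13 v=1: → [10,15); WM=11
i=15 t=15 v=1: → [15,20); WM=11
i=16 t=16 v=7: → [15,20); WM=11
i=17 t=18 v=2: → [15,20); WM=16; [10,15) fires=6
i=18 t=19 v=6: → [15,20); WM=16
i=19 t=20 v=1: → [20,25); WM=16
i=20 t=25 v=7: → [25,30); WM=23; [15,20) fires=7
i=21 t=19 v=7: DROP (t<23-2); WM=23
i=22 t=23 v=3: → [20,25); WM=23
i=23 t=17 v=9: DROP (t<23-2); WM=23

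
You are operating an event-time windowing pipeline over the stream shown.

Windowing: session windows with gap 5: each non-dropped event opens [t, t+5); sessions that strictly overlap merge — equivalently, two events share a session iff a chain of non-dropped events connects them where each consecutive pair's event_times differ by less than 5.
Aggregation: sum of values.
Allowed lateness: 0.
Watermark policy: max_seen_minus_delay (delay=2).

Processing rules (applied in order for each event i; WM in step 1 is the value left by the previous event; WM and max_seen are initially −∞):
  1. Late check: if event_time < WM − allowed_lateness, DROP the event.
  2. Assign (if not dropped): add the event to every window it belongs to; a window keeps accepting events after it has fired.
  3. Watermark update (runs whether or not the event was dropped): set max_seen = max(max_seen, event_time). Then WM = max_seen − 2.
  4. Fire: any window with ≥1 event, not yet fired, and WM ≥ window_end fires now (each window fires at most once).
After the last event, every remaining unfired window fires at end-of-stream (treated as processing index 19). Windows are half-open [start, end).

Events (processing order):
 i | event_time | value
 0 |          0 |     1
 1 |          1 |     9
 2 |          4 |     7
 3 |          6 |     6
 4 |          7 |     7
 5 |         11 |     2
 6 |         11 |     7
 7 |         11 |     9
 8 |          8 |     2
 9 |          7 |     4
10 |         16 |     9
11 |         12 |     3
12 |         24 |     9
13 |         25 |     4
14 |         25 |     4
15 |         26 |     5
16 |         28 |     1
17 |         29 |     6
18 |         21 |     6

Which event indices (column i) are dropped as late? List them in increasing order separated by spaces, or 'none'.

i=0 t=0 v=1: → [0,5); WM=-2
i=1 t=1 v=9: → [0,6); WM=-1
i=2 t=4 v=7: → [0,9); WM=2
i=3 t=6 v=6: → [0,11); WM=4
i=4 t=7 v=7: → [0,12); WM=5
i=5 t=11 v=2: → [0,16); WM=9
i=6 t=11 v=7: → [0,16); WM=9
i=7 t=11 v=9: → [0,16); WM=9
i=8 t=8 v=2: DROP (t<9-0); WM=9
i=9 t=7 v=4: DROP (t<9-0); WM=9
i=10 t=16 v=9: → [16,21); WM=14
i=11 t=12 v=3: DROP (t<14-0); WM=14
i=12 t=24 v=9: → [24,29); WM=22
i=13 t=25 v=4: → [24,30); WM=23
i=14 t=25 v=4: → [24,30); WM=23
i=15 t=26 v=5: → [24,31); WM=24
i=16 t=28 v=1: → [24,33); WM=26
i=17 t=29 v=6: → [24,34); WM=27
i=18 t=21 v=6: DROP (t<27-0); WM=27

8 9 11 18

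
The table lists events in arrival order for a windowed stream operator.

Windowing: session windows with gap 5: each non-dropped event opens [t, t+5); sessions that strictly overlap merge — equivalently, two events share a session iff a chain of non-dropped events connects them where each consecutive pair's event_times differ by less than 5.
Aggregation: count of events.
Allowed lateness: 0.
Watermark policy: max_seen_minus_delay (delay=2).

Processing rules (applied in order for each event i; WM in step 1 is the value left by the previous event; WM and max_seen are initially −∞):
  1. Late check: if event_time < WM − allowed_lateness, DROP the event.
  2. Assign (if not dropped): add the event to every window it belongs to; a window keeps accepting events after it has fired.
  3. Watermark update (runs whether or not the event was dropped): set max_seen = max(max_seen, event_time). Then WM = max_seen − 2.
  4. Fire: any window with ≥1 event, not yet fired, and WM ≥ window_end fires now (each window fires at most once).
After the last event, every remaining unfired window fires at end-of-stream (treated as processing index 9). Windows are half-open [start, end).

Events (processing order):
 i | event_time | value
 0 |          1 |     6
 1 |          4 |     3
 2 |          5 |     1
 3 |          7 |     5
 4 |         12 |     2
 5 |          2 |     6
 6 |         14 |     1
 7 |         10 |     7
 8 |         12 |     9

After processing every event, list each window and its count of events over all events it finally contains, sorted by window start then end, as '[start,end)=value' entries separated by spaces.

[1,12)=4 [12,19)=3

i=0 t=1 v=6: → [1,6); WM=-1
i=1 t=4 v=3: → [1,9); WM=2
i=2 t=5 v=1: → [1,10); WM=3
i=3 t=7 v=5: → [1,12); WM=5
i=4 t=12 v=2: → [12,17); WM=10
i=5 t=2 v=6: DROP (t<10-0); WM=10
i=6 t=14 v=1: → [12,19); WM=12
i=7 t=10 v=7: DROP (t<12-0); WM=12
i=8 t=12 v=9: → [12,19); WM=12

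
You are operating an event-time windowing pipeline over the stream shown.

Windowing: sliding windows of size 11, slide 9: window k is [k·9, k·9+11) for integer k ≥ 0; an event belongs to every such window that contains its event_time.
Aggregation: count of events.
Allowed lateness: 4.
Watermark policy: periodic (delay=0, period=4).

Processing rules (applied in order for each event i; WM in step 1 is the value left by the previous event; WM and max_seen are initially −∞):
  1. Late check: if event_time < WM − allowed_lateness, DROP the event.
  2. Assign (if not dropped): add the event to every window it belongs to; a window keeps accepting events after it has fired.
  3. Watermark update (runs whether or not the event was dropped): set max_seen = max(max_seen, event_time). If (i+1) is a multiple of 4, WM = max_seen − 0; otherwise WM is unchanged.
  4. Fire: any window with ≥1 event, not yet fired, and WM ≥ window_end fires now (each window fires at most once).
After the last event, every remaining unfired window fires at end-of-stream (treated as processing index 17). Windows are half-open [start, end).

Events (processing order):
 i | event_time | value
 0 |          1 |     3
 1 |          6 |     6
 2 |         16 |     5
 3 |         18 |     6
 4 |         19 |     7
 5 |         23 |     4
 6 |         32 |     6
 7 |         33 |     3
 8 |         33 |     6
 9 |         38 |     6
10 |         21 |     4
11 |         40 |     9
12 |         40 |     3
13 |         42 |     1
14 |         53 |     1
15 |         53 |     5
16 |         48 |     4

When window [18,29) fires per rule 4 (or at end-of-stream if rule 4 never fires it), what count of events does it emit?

i=0 t=1 v=3: → [0,11); WM=−∞
i=1 t=6 v=6: → [0,11); WM=−∞
i=2 t=16 v=5: → [9,20); WM=−∞
i=3 t=18 v=6: → [18,29),[9,20); WM=18; [0,11) fires=2
i=4 t=19 v=7: → [18,29),[9,20); WM=18
i=5 t=23 v=4: → [18,29); WM=18
i=6 t=32 v=6: → [27,38); WM=18
i=7 t=33 v=3: → [27,38); WM=33; [9,20) fires=3 [18,29) fires=3
i=8 t=33 v=6: → [27,38); WM=33
i=9 t=38 v=6: → [36,47); WM=33
i=10 t=21 v=4: DROP (t<33-4); WM=33
i=11 t=40 v=9: → [36,47); WM=40; [27,38) fires=3
i=12 t=40 v=3: → [36,47); WM=40
i=13 t=42 v=1: → [36,47); WM=40
i=14 t=53 v=1: → [45,56); WM=40
i=15 t=53 v=5: → [45,56); WM=53; [36,47) fires=4
i=16 t=48 v=4: DROP (t<53-4); WM=53

3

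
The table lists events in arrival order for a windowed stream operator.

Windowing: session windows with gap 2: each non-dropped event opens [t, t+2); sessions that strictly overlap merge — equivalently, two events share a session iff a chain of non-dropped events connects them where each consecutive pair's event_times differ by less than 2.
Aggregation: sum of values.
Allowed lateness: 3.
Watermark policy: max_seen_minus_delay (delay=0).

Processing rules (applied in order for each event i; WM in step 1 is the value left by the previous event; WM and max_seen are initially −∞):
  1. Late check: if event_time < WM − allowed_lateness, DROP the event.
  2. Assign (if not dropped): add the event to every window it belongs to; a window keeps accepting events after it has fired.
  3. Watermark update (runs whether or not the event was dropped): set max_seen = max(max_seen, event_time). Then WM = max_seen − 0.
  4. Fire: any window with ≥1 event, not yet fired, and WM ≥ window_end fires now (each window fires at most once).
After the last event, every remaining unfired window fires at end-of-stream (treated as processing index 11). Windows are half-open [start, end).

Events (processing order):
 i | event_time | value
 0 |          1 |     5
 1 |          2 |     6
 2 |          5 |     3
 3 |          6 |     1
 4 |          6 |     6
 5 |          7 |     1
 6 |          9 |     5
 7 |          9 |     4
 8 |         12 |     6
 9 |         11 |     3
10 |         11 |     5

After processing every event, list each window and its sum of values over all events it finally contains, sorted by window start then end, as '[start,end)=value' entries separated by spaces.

i=0 t=1 v=5: → [1,3); WM=1
i=1 t=2 v=6: → [1,4); WM=2
i=2 t=5 v=3: → [5,7); WM=5
i=3 t=6 v=1: → [5,8); WM=6
i=4 t=6 v=6: → [5,8); WM=6
i=5 t=7 v=1: → [5,9); WM=7
i=6 t=9 v=5: → [9,11); WM=9
i=7 t=9 v=4: → [9,11); WM=9
i=8 t=12 v=6: → [12,14); WM=12
i=9 t=11 v=3: → [11,14); WM=12
i=10 t=11 v=5: → [11,14); WM=12

[1,4)=11 [5,9)=11 [9,11)=9 [11,14)=14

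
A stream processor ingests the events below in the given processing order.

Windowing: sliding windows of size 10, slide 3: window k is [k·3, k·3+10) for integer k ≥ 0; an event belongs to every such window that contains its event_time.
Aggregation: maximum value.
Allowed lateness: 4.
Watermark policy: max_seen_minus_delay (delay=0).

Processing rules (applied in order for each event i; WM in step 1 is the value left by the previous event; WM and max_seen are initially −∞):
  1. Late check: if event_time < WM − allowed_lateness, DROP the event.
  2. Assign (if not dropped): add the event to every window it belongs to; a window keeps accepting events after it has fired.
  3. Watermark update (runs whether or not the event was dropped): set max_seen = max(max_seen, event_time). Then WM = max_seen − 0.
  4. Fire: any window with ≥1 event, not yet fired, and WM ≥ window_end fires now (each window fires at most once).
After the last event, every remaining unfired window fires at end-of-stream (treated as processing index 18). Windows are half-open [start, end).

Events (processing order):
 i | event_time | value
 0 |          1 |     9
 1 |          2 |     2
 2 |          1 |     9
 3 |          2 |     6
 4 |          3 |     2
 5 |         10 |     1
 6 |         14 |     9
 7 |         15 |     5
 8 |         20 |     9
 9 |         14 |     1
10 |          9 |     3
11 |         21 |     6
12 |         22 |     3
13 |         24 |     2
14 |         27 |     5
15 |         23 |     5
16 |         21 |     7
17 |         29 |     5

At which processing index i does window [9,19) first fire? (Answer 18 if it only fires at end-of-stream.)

i=0 t=1 v=9: → [0,10); WM=1
i=1 t=2 v=2: → [0,10); WM=2
i=2 t=1 v=9: → [0,10); WM=2
i=3 t=2 v=6: → [0,10); WM=2
i=4 t=3 v=2: → [3,13),[0,10); WM=3
i=5 t=10 v=1: → [9,19),[6,16),[3,13); WM=10; [0,10) fires=9
i=6 t=14 v=9: → [12,22),[9,19),[6,16); WM=14; [3,13) fires=2
i=7 t=15 v=5: → [15,25),[12,22),[9,19),[6,16); WM=15
i=8 t=20 v=9: → [18,28),[15,25),[12,22); WM=20; [6,16) fires=9 [9,19) fires=9
i=9 t=14 v=1: DROP (t<20-4); WM=20
i=10 t=9 v=3: DROP (t<20-4); WM=20
i=11 t=21 v=6: → [21,31),[18,28),[15,25),[12,22); WM=21
i=12 t=22 v=3: → [21,31),[18,28),[15,25); WM=22; [12,22) fires=9
i=13 t=24 v=2: → [24,34),[21,31),[18,28),[15,25); WM=24
i=14 t=27 v=5: → [27,37),[24,34),[21,31),[18,28); WM=27; [15,25) fires=9
i=15 t=23 v=5: → [21,31),[18,28),[15,25); WM=27
i=16 t=21 v=7: DROP (t<27-4); WM=27
i=17 t=29 v=5: → [27,37),[24,34),[21,31); WM=29; [18,28) fires=9

8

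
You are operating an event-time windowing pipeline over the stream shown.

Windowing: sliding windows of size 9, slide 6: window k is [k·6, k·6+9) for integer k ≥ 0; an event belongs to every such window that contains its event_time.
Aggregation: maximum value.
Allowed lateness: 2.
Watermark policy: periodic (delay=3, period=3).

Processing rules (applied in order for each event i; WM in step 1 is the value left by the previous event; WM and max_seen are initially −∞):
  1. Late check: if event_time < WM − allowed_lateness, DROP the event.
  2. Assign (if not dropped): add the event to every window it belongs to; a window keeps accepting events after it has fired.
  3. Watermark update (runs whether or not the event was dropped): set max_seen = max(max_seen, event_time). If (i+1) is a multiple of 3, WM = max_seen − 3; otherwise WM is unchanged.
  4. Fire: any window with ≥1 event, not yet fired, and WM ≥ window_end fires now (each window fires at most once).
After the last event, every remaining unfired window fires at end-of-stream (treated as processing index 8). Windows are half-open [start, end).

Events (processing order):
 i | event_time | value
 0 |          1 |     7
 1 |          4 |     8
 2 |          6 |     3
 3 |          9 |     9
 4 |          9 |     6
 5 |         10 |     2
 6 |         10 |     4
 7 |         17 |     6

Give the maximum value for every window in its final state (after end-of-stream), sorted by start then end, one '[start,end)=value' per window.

i=0 t=1 v=7: → [0,9); WM=−∞
i=1 t=4 v=8: → [0,9); WM=−∞
i=2 t=6 v=3: → [6,15),[0,9); WM=3
i=3 t=9 v=9: → [6,15); WM=3
i=4 t=9 v=6: → [6,15); WM=3
i=5 t=10 v=2: → [6,15); WM=7
i=6 t=10 v=4: → [6,15); WM=7
i=7 t=17 v=6: → [12,21); WM=7

[0,9)=8 [6,15)=9 [12,21)=6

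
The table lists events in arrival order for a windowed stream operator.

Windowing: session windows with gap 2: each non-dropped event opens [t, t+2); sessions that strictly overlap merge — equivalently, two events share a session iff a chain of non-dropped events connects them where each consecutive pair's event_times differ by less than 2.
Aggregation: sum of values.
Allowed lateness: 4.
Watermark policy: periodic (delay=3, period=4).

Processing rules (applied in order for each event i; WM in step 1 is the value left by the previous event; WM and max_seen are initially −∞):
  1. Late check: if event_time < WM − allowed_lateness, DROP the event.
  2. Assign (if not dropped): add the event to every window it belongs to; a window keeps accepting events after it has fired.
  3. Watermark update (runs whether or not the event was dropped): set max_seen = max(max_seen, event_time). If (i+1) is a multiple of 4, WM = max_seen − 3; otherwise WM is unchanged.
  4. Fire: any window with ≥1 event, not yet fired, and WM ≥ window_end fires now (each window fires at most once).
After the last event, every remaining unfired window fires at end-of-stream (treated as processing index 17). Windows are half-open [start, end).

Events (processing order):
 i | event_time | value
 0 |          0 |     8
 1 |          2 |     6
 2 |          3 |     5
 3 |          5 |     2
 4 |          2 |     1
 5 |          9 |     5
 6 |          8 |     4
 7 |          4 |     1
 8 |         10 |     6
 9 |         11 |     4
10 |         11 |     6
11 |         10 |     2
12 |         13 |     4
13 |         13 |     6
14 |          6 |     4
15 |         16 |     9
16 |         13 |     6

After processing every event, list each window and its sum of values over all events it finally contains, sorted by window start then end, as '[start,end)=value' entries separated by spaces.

i=0 t=0 v=8: → [0,2); WM=−∞
i=1 t=2 v=6: → [2,4); WM=−∞
i=2 t=3 v=5: → [2,5); WM=−∞
i=3 t=5 v=2: → [5,7); WM=2
i=4 t=2 v=1: → [2,5); WM=2
i=5 t=9 v=5: → [9,11); WM=2
i=6 t=8 v=4: → [8,11); WM=2
i=7 t=4 v=1: → [2,7); WM=6
i=8 t=10 v=6: → [8,12); WM=6
i=9 t=11 v=4: → [8,13); WM=6
i=10 t=11 v=6: → [8,13); WM=6
i=11 t=10 v=2: → [8,13); WM=8
i=12 t=13 v=4: → [13,15); WM=8
i=13 t=13 v=6: → [13,15); WM=8
i=14 t=6 v=4: → [2,8); WM=8
i=15 t=16 v=9: → [16,18); WM=13
i=16 t=13 v=6: → [13,15); WM=13

[0,2)=8 [2,8)=19 [8,13)=27 [13,15)=16 [16,18)=9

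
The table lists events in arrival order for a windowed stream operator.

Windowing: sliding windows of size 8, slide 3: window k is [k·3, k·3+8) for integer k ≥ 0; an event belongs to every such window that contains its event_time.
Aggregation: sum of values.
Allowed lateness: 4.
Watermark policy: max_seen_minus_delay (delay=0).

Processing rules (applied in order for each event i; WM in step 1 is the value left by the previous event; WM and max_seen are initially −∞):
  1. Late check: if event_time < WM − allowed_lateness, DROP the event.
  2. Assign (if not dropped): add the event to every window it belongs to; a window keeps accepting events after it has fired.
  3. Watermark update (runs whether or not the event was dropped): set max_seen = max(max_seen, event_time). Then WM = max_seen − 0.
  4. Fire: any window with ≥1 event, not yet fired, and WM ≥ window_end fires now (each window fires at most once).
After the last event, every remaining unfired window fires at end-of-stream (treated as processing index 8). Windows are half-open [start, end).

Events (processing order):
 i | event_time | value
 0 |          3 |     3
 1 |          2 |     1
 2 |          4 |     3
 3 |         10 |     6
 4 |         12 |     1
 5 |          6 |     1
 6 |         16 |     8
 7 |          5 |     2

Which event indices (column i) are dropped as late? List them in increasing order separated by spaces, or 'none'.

5 7

i=0 t=3 v=3: → [3,11),[0,8); WM=3
i=1 t=2 v=1: → [0,8); WM=3
i=2 t=4 v=3: → [3,11),[0,8); WM=4
i=3 t=10 v=6: → [9,17),[6,14),[3,11); WM=10; [0,8) fires=7
i=4 t=12 v=1: → [12,20),[9,17),[6,14); WM=12; [3,11) fires=12
i=5 t=6 v=1: DROP (t<12-4); WM=12
i=6 t=16 v=8: → [15,23),[12,20),[9,17); WM=16; [6,14) fires=7
i=7 t=5 v=2: DROP (t<16-4); WM=16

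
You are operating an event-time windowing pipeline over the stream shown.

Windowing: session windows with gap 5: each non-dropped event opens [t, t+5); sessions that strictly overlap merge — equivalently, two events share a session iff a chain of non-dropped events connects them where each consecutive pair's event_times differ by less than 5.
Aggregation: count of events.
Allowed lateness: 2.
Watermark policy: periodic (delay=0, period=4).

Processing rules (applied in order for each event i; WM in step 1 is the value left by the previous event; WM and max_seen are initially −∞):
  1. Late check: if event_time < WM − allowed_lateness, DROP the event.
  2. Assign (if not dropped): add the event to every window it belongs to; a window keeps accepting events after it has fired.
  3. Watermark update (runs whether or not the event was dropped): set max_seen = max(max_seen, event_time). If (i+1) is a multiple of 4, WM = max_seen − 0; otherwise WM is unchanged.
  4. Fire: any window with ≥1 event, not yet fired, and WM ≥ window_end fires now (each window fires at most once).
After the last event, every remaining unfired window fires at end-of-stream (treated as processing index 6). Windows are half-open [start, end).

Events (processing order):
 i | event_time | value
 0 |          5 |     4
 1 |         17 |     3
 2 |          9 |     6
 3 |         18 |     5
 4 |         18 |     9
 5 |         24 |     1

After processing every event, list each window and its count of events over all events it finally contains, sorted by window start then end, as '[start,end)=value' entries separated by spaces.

i=0 t=5 v=4: → [5,10); WM=−∞
i=1 t=17 v=3: → [17,22); WM=−∞
i=2 t=9 v=6: → [5,14); WM=−∞
i=3 t=18 v=5: → [17,23); WM=18
i=4 t=18 v=9: → [17,23); WM=18
i=5 t=24 v=1: → [24,29); WM=18

[5,14)=2 [17,23)=3 [24,29)=1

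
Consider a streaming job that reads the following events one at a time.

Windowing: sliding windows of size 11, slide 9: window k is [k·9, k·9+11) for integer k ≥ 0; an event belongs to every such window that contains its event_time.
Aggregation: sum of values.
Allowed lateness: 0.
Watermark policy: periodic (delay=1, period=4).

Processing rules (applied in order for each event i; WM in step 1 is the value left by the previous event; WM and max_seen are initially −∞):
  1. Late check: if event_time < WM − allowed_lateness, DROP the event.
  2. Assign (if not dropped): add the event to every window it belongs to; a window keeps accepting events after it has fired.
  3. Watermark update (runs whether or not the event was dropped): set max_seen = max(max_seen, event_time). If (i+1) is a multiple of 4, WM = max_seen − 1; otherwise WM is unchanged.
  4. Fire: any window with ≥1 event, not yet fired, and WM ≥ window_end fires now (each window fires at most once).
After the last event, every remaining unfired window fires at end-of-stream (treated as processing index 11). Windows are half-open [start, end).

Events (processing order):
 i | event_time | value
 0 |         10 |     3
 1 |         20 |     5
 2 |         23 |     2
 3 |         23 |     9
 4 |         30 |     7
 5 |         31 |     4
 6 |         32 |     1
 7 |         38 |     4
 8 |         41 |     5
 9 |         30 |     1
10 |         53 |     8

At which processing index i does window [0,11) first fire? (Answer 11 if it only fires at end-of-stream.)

i=0 t=10 v=3: → [9,20),[0,11); WM=−∞
i=1 t=20 v=5: → [18,29); WM=−∞
i=2 t=23 v=2: → [18,29); WM=−∞
i=3 t=23 v=9: → [18,29); WM=22; [0,11) fires=3 [9,20) fires=3
i=4 t=30 v=7: → [27,38); WM=22
i=5 t=31 v=4: → [27,38); WM=22
i=6 t=32 v=1: → [27,38); WM=22
i=7 t=38 v=4: → [36,47); WM=37; [18,29) fires=16
i=8 t=41 v=5: → [36,47); WM=37
i=9 t=30 v=1: DROP (t<37-0); WM=37
i=10 t=53 v=8: → [45,56); WM=37

3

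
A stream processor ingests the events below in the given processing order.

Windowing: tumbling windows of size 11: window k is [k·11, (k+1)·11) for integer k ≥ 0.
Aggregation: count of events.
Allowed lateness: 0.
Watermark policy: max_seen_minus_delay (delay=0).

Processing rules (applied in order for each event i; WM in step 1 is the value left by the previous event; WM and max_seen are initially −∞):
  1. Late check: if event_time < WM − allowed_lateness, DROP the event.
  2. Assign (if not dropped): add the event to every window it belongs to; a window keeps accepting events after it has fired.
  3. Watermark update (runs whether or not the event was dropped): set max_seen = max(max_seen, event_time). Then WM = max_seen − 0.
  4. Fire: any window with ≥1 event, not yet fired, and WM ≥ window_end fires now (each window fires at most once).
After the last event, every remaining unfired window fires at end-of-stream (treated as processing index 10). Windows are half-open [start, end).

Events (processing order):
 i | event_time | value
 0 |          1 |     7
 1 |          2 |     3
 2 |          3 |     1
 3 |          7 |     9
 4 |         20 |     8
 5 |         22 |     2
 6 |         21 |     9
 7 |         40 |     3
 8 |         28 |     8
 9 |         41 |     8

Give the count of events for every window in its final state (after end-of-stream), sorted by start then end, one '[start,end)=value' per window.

i=0 t=1 v=7: → [0,11); WM=1
i=1 t=2 v=3: → [0,11); WM=2
i=2 t=3 v=1: → [0,11); WM=3
i=3 t=7 v=9: → [0,11); WM=7
i=4 t=20 v=8: → [11,22); WM=20; [0,11) fires=4
i=5 t=22 v=2: → [22,33); WM=22; [11,22) fires=1
i=6 t=21 v=9: DROP (t<22-0); WM=22
i=7 t=40 v=3: → [33,44); WM=40; [22,33) fires=1
i=8 t=28 v=8: DROP (t<40-0); WM=40
i=9 t=41 v=8: → [33,44); WM=41

[0,11)=4 [11,22)=1 [22,33)=1 [33,44)=2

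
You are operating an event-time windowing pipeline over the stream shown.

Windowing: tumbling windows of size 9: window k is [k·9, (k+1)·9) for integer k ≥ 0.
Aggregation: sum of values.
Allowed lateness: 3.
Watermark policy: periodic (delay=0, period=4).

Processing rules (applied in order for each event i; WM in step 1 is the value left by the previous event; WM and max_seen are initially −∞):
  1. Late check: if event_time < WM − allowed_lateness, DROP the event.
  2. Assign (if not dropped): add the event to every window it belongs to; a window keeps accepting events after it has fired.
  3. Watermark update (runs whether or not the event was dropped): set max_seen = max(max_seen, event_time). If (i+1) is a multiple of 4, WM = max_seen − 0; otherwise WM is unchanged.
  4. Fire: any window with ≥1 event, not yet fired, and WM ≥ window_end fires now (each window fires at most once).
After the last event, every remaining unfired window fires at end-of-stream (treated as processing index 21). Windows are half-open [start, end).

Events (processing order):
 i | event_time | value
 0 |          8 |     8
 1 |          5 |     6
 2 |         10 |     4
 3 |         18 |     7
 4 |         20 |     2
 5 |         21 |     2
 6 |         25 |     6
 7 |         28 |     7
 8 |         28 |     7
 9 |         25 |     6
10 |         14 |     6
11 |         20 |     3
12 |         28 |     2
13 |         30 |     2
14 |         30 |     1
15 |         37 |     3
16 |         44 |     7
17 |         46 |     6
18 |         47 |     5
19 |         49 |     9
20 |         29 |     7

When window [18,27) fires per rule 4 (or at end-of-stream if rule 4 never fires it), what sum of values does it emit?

i=0 t=8 v=8: → [0,9); WM=−∞
i=1 t=5 v=6: → [0,9); WM=−∞
i=2 t=10 v=4: → [9,18); WM=−∞
i=3 t=18 v=7: → [18,27); WM=18; [0,9) fires=14 [9,18) fires=4
i=4 t=20 v=2: → [18,27); WM=18
i=5 t=21 v=2: → [18,27); WM=18
i=6 t=25 v=6: → [18,27); WM=18
i=7 t=28 v=7: → [27,36); WM=28; [18,27) fires=17
i=8 t=28 v=7: → [27,36); WM=28
i=9 t=25 v=6: → [18,27); WM=28
i=10 t=14 v=6: DROP (t<28-3); WM=28
i=11 t=20 v=3: DROP (t<28-3); WM=28
i=12 t=28 v=2: → [27,36); WM=28
i=13 t=30 v=2: → [27,36); WM=28
i=14 t=30 v=1: → [27,36); WM=28
i=15 t=37 v=3: → [36,45); WM=37; [27,36) fires=19
i=16 t=44 v=7: → [36,45); WM=37
i=17 t=46 v=6: → [45,54); WM=37
i=18 t=47 v=5: → [45,54); WM=37
i=19 t=49 v=9: → [45,54); WM=49; [36,45) fires=10
i=20 t=29 v=7: DROP (t<49-3); WM=49

17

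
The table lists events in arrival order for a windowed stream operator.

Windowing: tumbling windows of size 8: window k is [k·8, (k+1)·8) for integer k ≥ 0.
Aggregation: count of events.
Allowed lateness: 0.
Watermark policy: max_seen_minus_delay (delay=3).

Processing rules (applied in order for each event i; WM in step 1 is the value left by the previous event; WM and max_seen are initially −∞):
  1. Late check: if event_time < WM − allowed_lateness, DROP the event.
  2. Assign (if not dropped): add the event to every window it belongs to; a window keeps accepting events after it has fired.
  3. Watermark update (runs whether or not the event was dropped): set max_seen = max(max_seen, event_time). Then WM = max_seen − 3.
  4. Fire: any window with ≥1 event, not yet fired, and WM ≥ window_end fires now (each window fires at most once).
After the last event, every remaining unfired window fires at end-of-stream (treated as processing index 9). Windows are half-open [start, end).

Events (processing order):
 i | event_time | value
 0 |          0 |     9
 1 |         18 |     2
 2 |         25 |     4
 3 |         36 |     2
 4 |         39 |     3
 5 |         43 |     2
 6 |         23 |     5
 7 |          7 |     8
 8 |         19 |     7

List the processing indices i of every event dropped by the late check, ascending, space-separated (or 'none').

i=0 t=0 v=9: → [0,8); WM=-3
i=1 t=18 v=2: → [16,24); WM=15; [0,8) fires=1
i=2 t=25 v=4: → [24,32); WM=22
i=3 t=36 v=2: → [32,40); WM=33; [16,24) fires=1 [24,32) fires=1
i=4 t=39 v=3: → [32,40); WM=36
i=5 t=43 v=2: → [40,48); WM=40; [32,40) fires=2
i=6 t=23 v=5: DROP (t<40-0); WM=40
i=7 t=7 v=8: DROP (t<40-0); WM=40
i=8 t=19 v=7: DROP (t<40-0); WM=40

6 7 8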